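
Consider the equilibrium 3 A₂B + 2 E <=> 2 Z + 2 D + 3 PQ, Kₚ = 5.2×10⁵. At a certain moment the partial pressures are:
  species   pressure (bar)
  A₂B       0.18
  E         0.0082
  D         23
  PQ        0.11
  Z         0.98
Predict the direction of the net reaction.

toward reactants

Qₚ = P(Z)²·P(D)²·P(PQ)³ / (P(A₂B)³·P(E)²) = (0.98)²·(23)²·(0.11)³ / ((0.18)³·(0.0082)²) = 1.7×10⁶
Qₚ = 1.7×10⁶ > Kₚ = 5.2×10⁵, so the reverse reaction proceeds.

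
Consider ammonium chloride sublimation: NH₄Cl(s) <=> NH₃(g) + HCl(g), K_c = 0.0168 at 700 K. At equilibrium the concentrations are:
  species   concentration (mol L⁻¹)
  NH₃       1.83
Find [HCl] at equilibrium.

(NH₄Cl is a pure solid — omitted from K_c.)
At equilibrium, K_c = [NH₃]·[HCl] = 0.0168.
(1.83)·([HCl]) = 0.0168
[HCl] = 0.00918 mol L⁻¹

[HCl] = 0.00918 mol L⁻¹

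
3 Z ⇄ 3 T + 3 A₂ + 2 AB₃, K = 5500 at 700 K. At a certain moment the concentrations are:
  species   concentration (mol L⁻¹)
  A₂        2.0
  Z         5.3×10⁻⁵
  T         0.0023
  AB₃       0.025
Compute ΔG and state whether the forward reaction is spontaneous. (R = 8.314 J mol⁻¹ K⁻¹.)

ΔG = -15.1 kJ/mol; the forward reaction is spontaneous

Q = [T]³·[A₂]³·[AB₃]² / [Z]³ = (0.0023)³·(2.0)³·(0.025)² / (5.3×10⁻⁵)³ = 409
ΔG = RT ln(Q/K) = (8.314 J mol⁻¹ K⁻¹)(700 K) × ln(409/5500)
   = (5.820 kJ/mol)(-2.599) = -15.1 kJ/mol
ΔG < 0, so the forward reaction is spontaneous (proceeds forward).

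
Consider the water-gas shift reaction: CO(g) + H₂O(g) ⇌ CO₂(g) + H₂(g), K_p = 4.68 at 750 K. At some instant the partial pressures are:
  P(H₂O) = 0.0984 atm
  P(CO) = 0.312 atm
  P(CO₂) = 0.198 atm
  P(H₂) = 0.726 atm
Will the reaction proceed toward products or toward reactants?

Q_p = P(CO₂)·P(H₂) / (P(CO)·P(H₂O)) = (0.198)·(0.726) / ((0.312)·(0.0984)) = 4.68
Q_p = 4.68 = K_p, so the system is already at equilibrium.

at equilibrium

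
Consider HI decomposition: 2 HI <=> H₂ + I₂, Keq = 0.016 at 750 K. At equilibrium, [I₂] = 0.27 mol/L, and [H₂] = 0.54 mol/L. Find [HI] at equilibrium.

[HI] = 3.0 mol/L

At equilibrium, Keq = [H₂]·[I₂] / [HI]² = 0.016.
(0.54)·(0.27) / ([HI])² = 0.016
[HI]² = 9.11 ⇒ [HI] = 3.0 mol/L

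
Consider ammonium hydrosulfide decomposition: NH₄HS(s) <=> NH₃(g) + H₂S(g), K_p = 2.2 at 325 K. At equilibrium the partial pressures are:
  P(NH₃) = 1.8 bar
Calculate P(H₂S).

P(H₂S) = 1.2 bar

(NH₄HS is a pure solid — omitted from K_p.)
At equilibrium, K_p = P(NH₃)·P(H₂S) = 2.2.
(1.8)·(P(H₂S)) = 2.2
P(H₂S) = 1.22 = 1.2 bar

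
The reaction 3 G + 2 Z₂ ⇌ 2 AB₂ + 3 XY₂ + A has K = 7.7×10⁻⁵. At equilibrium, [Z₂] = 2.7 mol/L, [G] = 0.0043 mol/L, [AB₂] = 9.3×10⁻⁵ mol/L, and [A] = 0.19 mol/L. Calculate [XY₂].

[XY₂] = 0.30 mol/L

At equilibrium, K = [AB₂]²·[XY₂]³·[A] / ([G]³·[Z₂]²) = 7.7×10⁻⁵.
(9.3×10⁻⁵)²·([XY₂])³·(0.19) / ((0.0043)³·(2.7)²) = 7.7×10⁻⁵
[XY₂]³ = 0.0272 ⇒ [XY₂] = 0.30 mol/L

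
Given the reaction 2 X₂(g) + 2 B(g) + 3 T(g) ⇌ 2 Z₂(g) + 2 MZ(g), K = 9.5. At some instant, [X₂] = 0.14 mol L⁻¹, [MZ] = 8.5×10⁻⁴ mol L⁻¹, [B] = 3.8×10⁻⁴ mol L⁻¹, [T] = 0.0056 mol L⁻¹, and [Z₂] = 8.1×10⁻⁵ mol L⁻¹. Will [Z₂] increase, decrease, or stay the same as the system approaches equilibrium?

Q = [Z₂]²·[MZ]² / ([X₂]²·[B]²·[T]³) = (8.1×10⁻⁵)²·(8.5×10⁻⁴)² / ((0.14)²·(3.8×10⁻⁴)²·(0.0056)³) = 9.5
Q = 9.5 = K; the system is at equilibrium.

stay the same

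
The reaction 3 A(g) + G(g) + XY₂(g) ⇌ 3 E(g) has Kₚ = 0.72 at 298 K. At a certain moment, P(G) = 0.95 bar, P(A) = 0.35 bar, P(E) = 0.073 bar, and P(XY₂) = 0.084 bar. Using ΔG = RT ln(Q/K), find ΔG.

ΔG = -4.57 kJ/mol

Qₚ = P(E)³ / (P(A)³·P(G)·P(XY₂)) = (0.073)³ / ((0.35)³·(0.95)·(0.084)) = 0.114
ΔG = RT ln(Qₚ/Kₚ) = (8.314 J mol⁻¹ K⁻¹)(298 K) × ln(0.114/0.72)
   = (2.478 kJ/mol)(-1.843) = -4.57 kJ/mol
ΔG < 0, so the forward reaction is spontaneous (proceeds forward).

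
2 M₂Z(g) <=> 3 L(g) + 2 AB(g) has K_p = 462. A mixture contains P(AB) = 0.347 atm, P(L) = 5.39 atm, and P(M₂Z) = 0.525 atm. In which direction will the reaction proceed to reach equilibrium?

Q_p = P(L)³·P(AB)² / P(M₂Z)² = (5.39)³·(0.347)² / (0.525)² = 68.4
Q_p = 68.4 < K_p = 462, so the forward reaction proceeds.

to the right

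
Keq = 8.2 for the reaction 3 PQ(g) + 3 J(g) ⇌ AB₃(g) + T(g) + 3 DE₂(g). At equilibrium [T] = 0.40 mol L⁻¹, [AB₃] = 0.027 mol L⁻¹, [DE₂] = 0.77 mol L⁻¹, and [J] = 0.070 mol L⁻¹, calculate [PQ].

At equilibrium, Keq = [AB₃]·[T]·[DE₂]³ / ([PQ]³·[J]³) = 8.2.
(0.027)·(0.40)·(0.77)³ / (([PQ])³·(0.070)³) = 8.2
[PQ]³ = 1.75 ⇒ [PQ] = 1.2 mol L⁻¹

[PQ] = 1.2 mol L⁻¹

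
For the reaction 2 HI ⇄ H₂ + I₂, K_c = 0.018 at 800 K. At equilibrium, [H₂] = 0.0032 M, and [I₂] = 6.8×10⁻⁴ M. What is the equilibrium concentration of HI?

At equilibrium, K_c = [H₂]·[I₂] / [HI]² = 0.018.
(0.0032)·(6.8×10⁻⁴) / ([HI])² = 0.018
[HI]² = 1.21×10⁻⁴ ⇒ [HI] = 0.011 M

[HI] = 0.011 M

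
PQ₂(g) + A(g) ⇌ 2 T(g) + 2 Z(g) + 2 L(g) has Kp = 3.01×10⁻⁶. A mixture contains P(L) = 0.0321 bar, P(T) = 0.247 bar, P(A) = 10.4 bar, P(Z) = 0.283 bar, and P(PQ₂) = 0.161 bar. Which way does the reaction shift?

neither direction; the system is at equilibrium

Qp = P(T)²·P(Z)²·P(L)² / (P(PQ₂)·P(A)) = (0.247)²·(0.283)²·(0.0321)² / ((0.161)·(10.4)) = 3.01×10⁻⁶
Qp = 3.01×10⁻⁶ = Kp, so the system is already at equilibrium.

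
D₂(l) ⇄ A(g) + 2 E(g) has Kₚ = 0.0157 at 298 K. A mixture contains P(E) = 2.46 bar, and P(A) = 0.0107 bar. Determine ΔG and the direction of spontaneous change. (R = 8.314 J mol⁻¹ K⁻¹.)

(D₂ is a pure liquid — omitted from Qₚ.)
Qₚ = P(A)·P(E)² = (0.0107)·(2.46)² = 0.0648
ΔG = RT ln(Qₚ/Kₚ) = (8.314 J mol⁻¹ K⁻¹)(298 K) × ln(0.0648/0.0157)
   = (2.478 kJ/mol)(1.418) = 3.51 kJ/mol
ΔG > 0, so the forward reaction is non-spontaneous (proceeds in reverse).

ΔG = 3.51 kJ/mol; the forward reaction is non-spontaneous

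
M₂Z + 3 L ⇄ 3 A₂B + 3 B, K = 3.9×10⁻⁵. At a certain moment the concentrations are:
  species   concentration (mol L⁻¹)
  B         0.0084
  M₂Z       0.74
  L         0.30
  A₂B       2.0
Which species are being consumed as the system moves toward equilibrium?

Q = [A₂B]³·[B]³ / ([M₂Z]·[L]³) = (2.0)³·(0.0084)³ / ((0.74)·(0.30)³) = 2.4×10⁻⁴
Q = 2.4×10⁻⁴ > K = 3.9×10⁻⁵: net reverse reaction.

A₂B, B (products)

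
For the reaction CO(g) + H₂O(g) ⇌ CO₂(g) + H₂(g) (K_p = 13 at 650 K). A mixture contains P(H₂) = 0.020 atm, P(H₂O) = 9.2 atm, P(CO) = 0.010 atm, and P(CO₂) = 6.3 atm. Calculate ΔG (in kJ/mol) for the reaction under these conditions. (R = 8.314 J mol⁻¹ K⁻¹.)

ΔG = -12.2 kJ/mol

Q_p = P(CO₂)·P(H₂) / (P(CO)·P(H₂O)) = (6.3)·(0.020) / ((0.010)·(9.2)) = 1.37
ΔG = RT ln(Q_p/K_p) = (8.314 J mol⁻¹ K⁻¹)(650 K) × ln(1.37/13)
   = (5.404 kJ/mol)(-2.250) = -12.2 kJ/mol
ΔG < 0, so the forward reaction is spontaneous (proceeds forward).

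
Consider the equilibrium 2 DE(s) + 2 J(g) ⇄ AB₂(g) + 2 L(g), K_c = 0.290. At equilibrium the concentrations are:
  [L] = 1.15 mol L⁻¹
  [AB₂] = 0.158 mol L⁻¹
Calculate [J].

(DE is a pure solid — omitted from K_c.)
At equilibrium, K_c = [AB₂]·[L]² / [J]² = 0.290.
(0.158)·(1.15)² / ([J])² = 0.290
[J]² = 0.721 ⇒ [J] = 0.849 mol L⁻¹

[J] = 0.849 mol L⁻¹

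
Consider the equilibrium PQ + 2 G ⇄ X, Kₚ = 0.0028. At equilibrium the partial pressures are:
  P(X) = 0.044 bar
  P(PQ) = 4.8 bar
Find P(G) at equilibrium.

At equilibrium, Kₚ = P(X) / (P(PQ)·P(G)²) = 0.0028.
(0.044) / ((4.8)·(P(G))²) = 0.0028
P(G)² = 3.27 ⇒ P(G) = 1.8 bar

P(G) = 1.8 bar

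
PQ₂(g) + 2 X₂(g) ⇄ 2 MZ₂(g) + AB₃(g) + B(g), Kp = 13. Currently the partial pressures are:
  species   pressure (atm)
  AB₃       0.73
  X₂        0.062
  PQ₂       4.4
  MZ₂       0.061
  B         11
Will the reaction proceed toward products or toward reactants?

Qp = P(MZ₂)²·P(AB₃)·P(B) / (P(PQ₂)·P(X₂)²) = (0.061)²·(0.73)·(11) / ((4.4)·(0.062)²) = 1.8
Qp = 1.8 < Kp = 13, so the forward reaction proceeds.

toward products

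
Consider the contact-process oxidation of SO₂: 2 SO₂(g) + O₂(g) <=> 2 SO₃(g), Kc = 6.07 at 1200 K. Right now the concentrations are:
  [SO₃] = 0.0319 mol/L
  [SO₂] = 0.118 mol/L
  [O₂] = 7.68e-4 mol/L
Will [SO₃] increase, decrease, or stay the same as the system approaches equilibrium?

Qc = [SO₃]² / ([SO₂]²·[O₂]) = (0.0319)² / ((0.118)²·(7.68e-4)) = 95.2
Qc = 95.2 > Kc = 6.07: net reverse reaction.
SO₃ is a product, so it decreases.

decrease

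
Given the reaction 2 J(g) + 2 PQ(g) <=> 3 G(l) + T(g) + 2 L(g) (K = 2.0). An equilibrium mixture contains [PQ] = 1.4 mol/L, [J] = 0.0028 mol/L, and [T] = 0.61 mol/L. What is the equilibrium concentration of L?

[L] = 0.0071 mol/L

(G is a pure liquid — omitted from K.)
At equilibrium, K = [T]·[L]² / ([J]²·[PQ]²) = 2.0.
(0.61)·([L])² / ((0.0028)²·(1.4)²) = 2.0
[L]² = 5.04e-5 ⇒ [L] = 0.0071 mol/L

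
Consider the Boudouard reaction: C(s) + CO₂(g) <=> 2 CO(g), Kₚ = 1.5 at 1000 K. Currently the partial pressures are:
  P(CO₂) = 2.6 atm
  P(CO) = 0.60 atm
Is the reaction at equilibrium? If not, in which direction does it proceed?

(C is a pure solid — omitted from Qₚ.)
Qₚ = P(CO)² / P(CO₂) = (0.60)² / (2.6) = 0.14
Qₚ = 0.14 < Kₚ = 1.5, so the forward reaction proceeds.

forward (toward products)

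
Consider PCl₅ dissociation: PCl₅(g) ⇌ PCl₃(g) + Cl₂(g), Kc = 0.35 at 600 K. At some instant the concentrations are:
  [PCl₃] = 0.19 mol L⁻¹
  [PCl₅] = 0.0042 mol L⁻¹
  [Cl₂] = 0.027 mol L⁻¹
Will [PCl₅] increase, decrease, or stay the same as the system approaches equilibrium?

increase

Qc = [PCl₃]·[Cl₂] / [PCl₅] = (0.19)·(0.027) / (0.0042) = 1.2
Qc = 1.2 > Kc = 0.35: net reverse reaction.
PCl₅ is a reactant, so it increases.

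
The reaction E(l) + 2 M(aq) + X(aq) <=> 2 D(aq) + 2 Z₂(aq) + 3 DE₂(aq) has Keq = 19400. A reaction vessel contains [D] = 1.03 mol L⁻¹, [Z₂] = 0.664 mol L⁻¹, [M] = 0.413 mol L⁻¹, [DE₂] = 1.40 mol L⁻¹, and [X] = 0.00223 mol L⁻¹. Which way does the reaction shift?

(E is a pure liquid — omitted from Q.)
Q = [D]²·[Z₂]²·[DE₂]³ / ([M]²·[X]) = (1.03)²·(0.664)²·(1.40)³ / ((0.413)²·(0.00223)) = 3370
Q = 3370 < Keq = 19400, so the forward reaction proceeds.

in the forward direction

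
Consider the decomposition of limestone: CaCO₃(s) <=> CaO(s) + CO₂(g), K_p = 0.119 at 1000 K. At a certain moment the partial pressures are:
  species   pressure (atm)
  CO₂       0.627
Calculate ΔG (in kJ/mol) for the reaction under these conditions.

(CaCO₃, CaO are pure solids — omitted from Q_p.)
Q_p = P(CO₂) = 0.627
ΔG = RT ln(Q_p/K_p) = (8.314 J mol⁻¹ K⁻¹)(1000 K) × ln(0.627/0.119)
   = (8.314 kJ/mol)(1.662) = 13.8 kJ/mol
ΔG > 0, so the forward reaction is non-spontaneous (proceeds in reverse).

ΔG = 13.8 kJ/mol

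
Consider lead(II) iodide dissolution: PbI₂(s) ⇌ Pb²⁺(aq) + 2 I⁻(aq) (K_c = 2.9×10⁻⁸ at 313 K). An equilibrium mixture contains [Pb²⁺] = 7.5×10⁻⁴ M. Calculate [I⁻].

(PbI₂ is a pure solid — omitted from K_c.)
At equilibrium, K_c = [Pb²⁺]·[I⁻]² = 2.9×10⁻⁸.
(7.5×10⁻⁴)·([I⁻])² = 2.9×10⁻⁸
[I⁻]² = 3.87×10⁻⁵ ⇒ [I⁻] = 0.0062 M

[I⁻] = 0.0062 M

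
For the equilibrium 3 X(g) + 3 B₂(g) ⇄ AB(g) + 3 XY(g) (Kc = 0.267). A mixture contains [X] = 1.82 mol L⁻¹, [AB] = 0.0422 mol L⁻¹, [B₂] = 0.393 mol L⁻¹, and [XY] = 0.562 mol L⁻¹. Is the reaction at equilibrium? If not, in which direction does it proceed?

Qc = [AB]·[XY]³ / ([X]³·[B₂]³) = (0.0422)·(0.562)³ / ((1.82)³·(0.393)³) = 0.0205
Qc = 0.0205 < Kc = 0.267, so the forward reaction proceeds.

toward products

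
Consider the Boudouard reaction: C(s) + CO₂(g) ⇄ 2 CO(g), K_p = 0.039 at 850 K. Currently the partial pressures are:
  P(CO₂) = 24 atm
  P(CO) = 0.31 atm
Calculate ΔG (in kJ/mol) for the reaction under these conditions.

ΔG = -16.1 kJ/mol

(C is a pure solid — omitted from Q_p.)
Q_p = P(CO)² / P(CO₂) = (0.31)² / (24) = 0.00400
ΔG = RT ln(Q_p/K_p) = (8.314 J mol⁻¹ K⁻¹)(850 K) × ln(0.00400/0.039)
   = (7.067 kJ/mol)(-2.277) = -16.1 kJ/mol
ΔG < 0, so the forward reaction is spontaneous (proceeds forward).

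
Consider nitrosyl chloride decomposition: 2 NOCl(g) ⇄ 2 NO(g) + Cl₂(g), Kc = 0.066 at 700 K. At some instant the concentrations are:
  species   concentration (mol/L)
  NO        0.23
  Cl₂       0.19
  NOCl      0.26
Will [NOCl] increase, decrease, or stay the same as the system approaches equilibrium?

increase

Qc = [NO]²·[Cl₂] / [NOCl]² = (0.23)²·(0.19) / (0.26)² = 0.15
Qc = 0.15 > Kc = 0.066: net reverse reaction.
NOCl is a reactant, so it increases.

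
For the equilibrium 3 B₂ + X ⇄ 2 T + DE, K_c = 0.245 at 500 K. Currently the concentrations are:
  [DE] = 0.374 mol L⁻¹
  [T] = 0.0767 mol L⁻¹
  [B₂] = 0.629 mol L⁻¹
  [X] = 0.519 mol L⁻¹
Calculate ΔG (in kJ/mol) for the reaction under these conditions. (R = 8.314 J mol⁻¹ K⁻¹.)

ΔG = -11.1 kJ/mol

Q_c = [T]²·[DE] / ([B₂]³·[X]) = (0.0767)²·(0.374) / ((0.629)³·(0.519)) = 0.0170
ΔG = RT ln(Q_c/K_c) = (8.314 J mol⁻¹ K⁻¹)(500 K) × ln(0.0170/0.245)
   = (4.157 kJ/mol)(-2.668) = -11.1 kJ/mol
ΔG < 0, so the forward reaction is spontaneous (proceeds forward).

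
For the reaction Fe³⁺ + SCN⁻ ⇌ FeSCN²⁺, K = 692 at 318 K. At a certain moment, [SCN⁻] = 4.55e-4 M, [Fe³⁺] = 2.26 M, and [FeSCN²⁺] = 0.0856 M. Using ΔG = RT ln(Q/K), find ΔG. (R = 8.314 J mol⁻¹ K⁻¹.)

ΔG = -5.60 kJ/mol

Q = [FeSCN²⁺] / ([Fe³⁺]·[SCN⁻]) = (0.0856) / ((2.26)·(4.55e-4)) = 83.2
ΔG = RT ln(Q/K) = (8.314 J mol⁻¹ K⁻¹)(318 K) × ln(83.2/692)
   = (2.644 kJ/mol)(-2.118) = -5.60 kJ/mol
ΔG < 0, so the forward reaction is spontaneous (proceeds forward).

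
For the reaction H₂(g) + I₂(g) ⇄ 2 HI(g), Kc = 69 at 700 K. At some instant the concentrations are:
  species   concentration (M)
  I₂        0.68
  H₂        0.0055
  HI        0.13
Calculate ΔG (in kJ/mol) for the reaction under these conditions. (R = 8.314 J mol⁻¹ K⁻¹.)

Qc = [HI]² / ([H₂]·[I₂]) = (0.13)² / ((0.0055)·(0.68)) = 4.52
ΔG = RT ln(Qc/Kc) = (8.314 J mol⁻¹ K⁻¹)(700 K) × ln(4.52/69)
   = (5.820 kJ/mol)(-2.726) = -15.9 kJ/mol
ΔG < 0, so the forward reaction is spontaneous (proceeds forward).

ΔG = -15.9 kJ/mol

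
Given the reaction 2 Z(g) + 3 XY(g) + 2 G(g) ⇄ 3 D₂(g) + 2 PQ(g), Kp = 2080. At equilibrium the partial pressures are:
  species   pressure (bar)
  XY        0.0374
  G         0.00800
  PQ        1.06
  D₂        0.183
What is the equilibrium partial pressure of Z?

P(Z) = 31.4 bar

At equilibrium, Kp = P(D₂)³·P(PQ)² / (P(Z)²·P(XY)³·P(G)²) = 2080.
(0.183)³·(1.06)² / ((P(Z))²·(0.0374)³·(0.00800)²) = 2080
P(Z)² = 989 ⇒ P(Z) = 31.4 bar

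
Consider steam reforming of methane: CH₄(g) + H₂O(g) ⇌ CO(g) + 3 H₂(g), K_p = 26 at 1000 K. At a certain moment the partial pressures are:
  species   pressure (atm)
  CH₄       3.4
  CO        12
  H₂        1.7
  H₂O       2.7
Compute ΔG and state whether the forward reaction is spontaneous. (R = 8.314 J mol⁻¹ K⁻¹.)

ΔG = -11.6 kJ/mol; the forward reaction is spontaneous

Q_p = P(CO)·P(H₂)³ / (P(CH₄)·P(H₂O)) = (12)·(1.7)³ / ((3.4)·(2.7)) = 6.42
ΔG = RT ln(Q_p/K_p) = (8.314 J mol⁻¹ K⁻¹)(1000 K) × ln(6.42/26)
   = (8.314 kJ/mol)(-1.399) = -11.6 kJ/mol
ΔG < 0, so the forward reaction is spontaneous (proceeds forward).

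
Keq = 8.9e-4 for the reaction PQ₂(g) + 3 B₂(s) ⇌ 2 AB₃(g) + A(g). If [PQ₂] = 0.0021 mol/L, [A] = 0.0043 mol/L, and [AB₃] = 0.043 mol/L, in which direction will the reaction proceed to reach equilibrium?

reverse (toward reactants)

(B₂ is a pure solid — omitted from Q.)
Q = [AB₃]²·[A] / [PQ₂] = (0.043)²·(0.0043) / (0.0021) = 0.0038
Q = 0.0038 > Keq = 8.9e-4, so the reverse reaction proceeds.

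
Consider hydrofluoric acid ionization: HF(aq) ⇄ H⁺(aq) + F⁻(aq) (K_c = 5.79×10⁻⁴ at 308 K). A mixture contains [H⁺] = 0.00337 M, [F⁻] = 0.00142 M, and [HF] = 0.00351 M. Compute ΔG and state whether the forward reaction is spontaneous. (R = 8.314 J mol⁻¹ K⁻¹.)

Q_c = [H⁺]·[F⁻] / [HF] = (0.00337)·(0.00142) / (0.00351) = 0.00136
ΔG = RT ln(Q_c/K_c) = (8.314 J mol⁻¹ K⁻¹)(308 K) × ln(0.00136/5.79×10⁻⁴)
   = (2.561 kJ/mol)(0.8539) = 2.19 kJ/mol
ΔG > 0, so the forward reaction is non-spontaneous (proceeds in reverse).

ΔG = 2.19 kJ/mol; the forward reaction is non-spontaneous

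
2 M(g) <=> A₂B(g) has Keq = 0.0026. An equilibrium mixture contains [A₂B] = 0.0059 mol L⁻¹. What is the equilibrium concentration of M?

At equilibrium, Keq = [A₂B] / [M]² = 0.0026.
(0.0059) / ([M])² = 0.0026
[M]² = 2.27 ⇒ [M] = 1.5 mol L⁻¹

[M] = 1.5 mol L⁻¹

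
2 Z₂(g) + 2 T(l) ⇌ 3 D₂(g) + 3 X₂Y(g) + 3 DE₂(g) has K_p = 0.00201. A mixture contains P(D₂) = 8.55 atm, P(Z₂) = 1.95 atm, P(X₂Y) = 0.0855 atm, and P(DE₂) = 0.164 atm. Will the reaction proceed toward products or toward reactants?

(T is a pure liquid — omitted from Q_p.)
Q_p = P(D₂)³·P(X₂Y)³·P(DE₂)³ / P(Z₂)² = (8.55)³·(0.0855)³·(0.164)³ / (1.95)² = 4.53×10⁻⁴
Q_p = 4.53×10⁻⁴ < K_p = 0.00201, so the forward reaction proceeds.

toward products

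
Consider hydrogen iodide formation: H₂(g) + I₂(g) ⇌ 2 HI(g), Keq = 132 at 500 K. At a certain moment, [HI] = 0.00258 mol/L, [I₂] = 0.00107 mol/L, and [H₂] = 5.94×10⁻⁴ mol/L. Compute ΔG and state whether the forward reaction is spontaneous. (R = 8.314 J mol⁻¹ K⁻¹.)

Q = [HI]² / ([H₂]·[I₂]) = (0.00258)² / ((5.94×10⁻⁴)·(0.00107)) = 10.5
ΔG = RT ln(Q/Keq) = (8.314 J mol⁻¹ K⁻¹)(500 K) × ln(10.5/132)
   = (4.157 kJ/mol)(-2.531) = -10.5 kJ/mol
ΔG < 0, so the forward reaction is spontaneous (proceeds forward).

ΔG = -10.5 kJ/mol; the forward reaction is spontaneous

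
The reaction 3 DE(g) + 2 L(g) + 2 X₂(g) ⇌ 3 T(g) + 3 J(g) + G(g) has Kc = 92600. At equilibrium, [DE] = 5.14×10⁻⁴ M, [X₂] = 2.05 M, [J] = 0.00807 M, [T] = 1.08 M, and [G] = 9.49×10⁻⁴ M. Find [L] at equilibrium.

At equilibrium, Kc = [T]³·[J]³·[G] / ([DE]³·[L]²·[X₂]²) = 92600.
(1.08)³·(0.00807)³·(9.49×10⁻⁴) / ((5.14×10⁻⁴)³·([L])²·(2.05)²) = 92600
[L]² = 1.19×10⁻⁵ ⇒ [L] = 0.00345 M

[L] = 0.00345 M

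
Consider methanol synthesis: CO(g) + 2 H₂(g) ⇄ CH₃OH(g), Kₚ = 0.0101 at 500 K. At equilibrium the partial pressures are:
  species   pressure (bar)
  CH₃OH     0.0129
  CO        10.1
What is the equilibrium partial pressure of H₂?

P(H₂) = 0.356 bar

At equilibrium, Kₚ = P(CH₃OH) / (P(CO)·P(H₂)²) = 0.0101.
(0.0129) / ((10.1)·(P(H₂))²) = 0.0101
P(H₂)² = 0.126 ⇒ P(H₂) = 0.356 bar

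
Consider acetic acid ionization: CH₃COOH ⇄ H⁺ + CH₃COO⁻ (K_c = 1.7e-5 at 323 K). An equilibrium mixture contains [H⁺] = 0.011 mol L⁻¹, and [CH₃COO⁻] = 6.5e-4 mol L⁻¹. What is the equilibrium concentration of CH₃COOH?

[CH₃COOH] = 0.42 mol L⁻¹

At equilibrium, K_c = [H⁺]·[CH₃COO⁻] / [CH₃COOH] = 1.7e-5.
(0.011)·(6.5e-4) / ([CH₃COOH]) = 1.7e-5
[CH₃COOH] = 0.421 = 0.42 mol L⁻¹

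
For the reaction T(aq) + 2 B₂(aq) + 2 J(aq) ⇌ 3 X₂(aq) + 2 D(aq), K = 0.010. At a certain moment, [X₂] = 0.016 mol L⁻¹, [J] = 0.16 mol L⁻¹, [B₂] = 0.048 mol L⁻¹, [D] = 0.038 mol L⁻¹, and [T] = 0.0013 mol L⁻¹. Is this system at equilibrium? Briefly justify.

no; Q > K, reaction proceeds in reverse

Q = [X₂]³·[D]² / ([T]·[B₂]²·[J]²) = (0.016)³·(0.038)² / ((0.0013)·(0.048)²·(0.16)²) = 0.077
Q = 0.077 > K = 0.010: net reverse reaction.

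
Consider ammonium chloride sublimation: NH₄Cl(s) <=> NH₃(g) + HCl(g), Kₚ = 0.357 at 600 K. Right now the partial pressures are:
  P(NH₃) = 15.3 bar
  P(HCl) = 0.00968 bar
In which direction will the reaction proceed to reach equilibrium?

(NH₄Cl is a pure solid — omitted from Qₚ.)
Qₚ = P(NH₃)·P(HCl) = (15.3)·(0.00968) = 0.148
Qₚ = 0.148 < Kₚ = 0.357, so the forward reaction proceeds.

to the right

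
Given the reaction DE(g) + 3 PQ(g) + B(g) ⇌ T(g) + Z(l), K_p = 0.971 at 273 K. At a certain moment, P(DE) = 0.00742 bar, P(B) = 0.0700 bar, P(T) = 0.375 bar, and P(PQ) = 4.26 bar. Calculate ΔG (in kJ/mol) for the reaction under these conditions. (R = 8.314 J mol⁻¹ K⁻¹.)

ΔG = 5.14 kJ/mol

(Z is a pure liquid — omitted from Q_p.)
Q_p = P(T) / (P(DE)·P(PQ)³·P(B)) = (0.375) / ((0.00742)·(4.26)³·(0.0700)) = 9.34
ΔG = RT ln(Q_p/K_p) = (8.314 J mol⁻¹ K⁻¹)(273 K) × ln(9.34/0.971)
   = (2.270 kJ/mol)(2.264) = 5.14 kJ/mol
ΔG > 0, so the forward reaction is non-spontaneous (proceeds in reverse).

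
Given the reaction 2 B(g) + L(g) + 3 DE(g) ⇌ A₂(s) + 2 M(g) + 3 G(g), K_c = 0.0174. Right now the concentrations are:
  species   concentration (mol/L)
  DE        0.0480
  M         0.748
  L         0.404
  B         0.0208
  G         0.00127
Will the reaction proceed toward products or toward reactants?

(A₂ is a pure solid — omitted from Q_c.)
Q_c = [M]²·[G]³ / ([B]²·[L]·[DE]³) = (0.748)²·(0.00127)³ / ((0.0208)²·(0.404)·(0.0480)³) = 0.0593
Q_c = 0.0593 > K_c = 0.0174, so the reverse reaction proceeds.

to the left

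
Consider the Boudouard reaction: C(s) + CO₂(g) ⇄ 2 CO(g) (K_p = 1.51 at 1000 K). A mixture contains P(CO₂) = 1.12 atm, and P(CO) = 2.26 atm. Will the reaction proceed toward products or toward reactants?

reverse (toward reactants)

(C is a pure solid — omitted from Q_p.)
Q_p = P(CO)² / P(CO₂) = (2.26)² / (1.12) = 4.56
Q_p = 4.56 > K_p = 1.51, so the reverse reaction proceeds.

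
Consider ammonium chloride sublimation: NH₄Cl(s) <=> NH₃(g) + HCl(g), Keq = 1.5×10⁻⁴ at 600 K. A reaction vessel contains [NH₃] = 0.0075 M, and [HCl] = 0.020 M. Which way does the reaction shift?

at equilibrium

(NH₄Cl is a pure solid — omitted from Q.)
Q = [NH₃]·[HCl] = (0.0075)·(0.020) = 1.5×10⁻⁴
Q = 1.5×10⁻⁴ = Keq, so the system is already at equilibrium.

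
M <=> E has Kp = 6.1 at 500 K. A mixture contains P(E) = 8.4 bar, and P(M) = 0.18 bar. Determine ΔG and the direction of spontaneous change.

ΔG = 8.46 kJ/mol; the forward reaction is non-spontaneous

Qp = P(E) / P(M) = (8.4) / (0.18) = 46.7
ΔG = RT ln(Qp/Kp) = (8.314 J mol⁻¹ K⁻¹)(500 K) × ln(46.7/6.1)
   = (4.157 kJ/mol)(2.035) = 8.46 kJ/mol
ΔG > 0, so the forward reaction is non-spontaneous (proceeds in reverse).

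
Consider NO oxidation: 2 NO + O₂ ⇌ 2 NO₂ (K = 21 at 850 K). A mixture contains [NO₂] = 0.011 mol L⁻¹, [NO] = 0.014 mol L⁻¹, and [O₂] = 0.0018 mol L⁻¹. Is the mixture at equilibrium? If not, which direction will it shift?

Q = [NO₂]² / ([NO]²·[O₂]) = (0.011)² / ((0.014)²·(0.0018)) = 340
Q = 340 > K = 21: net reverse reaction.

no; Q > K, reaction proceeds in reverse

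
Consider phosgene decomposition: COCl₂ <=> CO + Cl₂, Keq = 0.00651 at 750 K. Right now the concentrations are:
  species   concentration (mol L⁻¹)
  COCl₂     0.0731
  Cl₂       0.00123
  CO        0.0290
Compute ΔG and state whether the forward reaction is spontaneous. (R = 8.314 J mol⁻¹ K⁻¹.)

Q = [CO]·[Cl₂] / [COCl₂] = (0.0290)·(0.00123) / (0.0731) = 4.88e-4
ΔG = RT ln(Q/Keq) = (8.314 J mol⁻¹ K⁻¹)(750 K) × ln(4.88e-4/0.00651)
   = (6.236 kJ/mol)(-2.591) = -16.2 kJ/mol
ΔG < 0, so the forward reaction is spontaneous (proceeds forward).

ΔG = -16.2 kJ/mol; the forward reaction is spontaneous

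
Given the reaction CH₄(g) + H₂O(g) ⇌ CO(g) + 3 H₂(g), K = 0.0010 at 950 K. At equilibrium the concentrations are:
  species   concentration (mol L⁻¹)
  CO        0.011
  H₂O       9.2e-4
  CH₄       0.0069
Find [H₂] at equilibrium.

[H₂] = 0.0083 mol L⁻¹

At equilibrium, K = [CO]·[H₂]³ / ([CH₄]·[H₂O]) = 0.0010.
(0.011)·([H₂])³ / ((0.0069)·(9.2e-4)) = 0.0010
[H₂]³ = 5.77e-7 ⇒ [H₂] = 0.0083 mol L⁻¹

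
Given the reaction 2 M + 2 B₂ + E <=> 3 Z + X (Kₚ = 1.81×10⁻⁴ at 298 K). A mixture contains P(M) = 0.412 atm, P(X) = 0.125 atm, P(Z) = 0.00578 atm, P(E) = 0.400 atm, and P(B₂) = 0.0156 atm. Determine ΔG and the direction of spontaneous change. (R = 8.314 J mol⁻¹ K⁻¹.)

Qₚ = P(Z)³·P(X) / (P(M)²·P(B₂)²·P(E)) = (0.00578)³·(0.125) / ((0.412)²·(0.0156)²·(0.400)) = 0.00146
ΔG = RT ln(Qₚ/Kₚ) = (8.314 J mol⁻¹ K⁻¹)(298 K) × ln(0.00146/1.81×10⁻⁴)
   = (2.478 kJ/mol)(2.088) = 5.17 kJ/mol
ΔG > 0, so the forward reaction is non-spontaneous (proceeds in reverse).

ΔG = 5.17 kJ/mol; the forward reaction is non-spontaneous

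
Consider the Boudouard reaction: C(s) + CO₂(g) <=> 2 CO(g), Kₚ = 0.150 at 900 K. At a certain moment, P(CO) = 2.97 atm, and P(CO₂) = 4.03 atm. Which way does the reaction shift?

(C is a pure solid — omitted from Qₚ.)
Qₚ = P(CO)² / P(CO₂) = (2.97)² / (4.03) = 2.19
Qₚ = 2.19 > Kₚ = 0.150, so the reverse reaction proceeds.

to the left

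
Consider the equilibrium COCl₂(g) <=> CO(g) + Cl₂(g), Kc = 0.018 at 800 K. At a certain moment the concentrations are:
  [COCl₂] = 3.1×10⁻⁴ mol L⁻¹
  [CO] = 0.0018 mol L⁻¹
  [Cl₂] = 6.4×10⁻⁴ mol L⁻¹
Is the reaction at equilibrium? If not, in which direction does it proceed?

Qc = [CO]·[Cl₂] / [COCl₂] = (0.0018)·(6.4×10⁻⁴) / (3.1×10⁻⁴) = 0.0037
Qc = 0.0037 < Kc = 0.018, so the forward reaction proceeds.

toward products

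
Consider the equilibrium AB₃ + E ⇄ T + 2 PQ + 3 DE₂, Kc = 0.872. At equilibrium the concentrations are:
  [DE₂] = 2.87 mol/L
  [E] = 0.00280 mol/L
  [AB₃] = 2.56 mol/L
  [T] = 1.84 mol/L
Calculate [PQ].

[PQ] = 0.0120 mol/L

At equilibrium, Kc = [T]·[PQ]²·[DE₂]³ / ([AB₃]·[E]) = 0.872.
(1.84)·([PQ])²·(2.87)³ / ((2.56)·(0.00280)) = 0.872
[PQ]² = 1.44×10⁻⁴ ⇒ [PQ] = 0.0120 mol/L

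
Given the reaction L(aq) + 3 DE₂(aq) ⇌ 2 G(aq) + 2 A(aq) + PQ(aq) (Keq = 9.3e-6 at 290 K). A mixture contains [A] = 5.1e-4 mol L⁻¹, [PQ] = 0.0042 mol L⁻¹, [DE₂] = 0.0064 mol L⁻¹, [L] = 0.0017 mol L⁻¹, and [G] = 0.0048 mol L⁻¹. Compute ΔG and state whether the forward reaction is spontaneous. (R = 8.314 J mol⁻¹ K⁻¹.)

Q = [G]²·[A]²·[PQ] / ([L]·[DE₂]³) = (0.0048)²·(5.1e-4)²·(0.0042) / ((0.0017)·(0.0064)³) = 5.65e-5
ΔG = RT ln(Q/Keq) = (8.314 J mol⁻¹ K⁻¹)(290 K) × ln(5.65e-5/9.3e-6)
   = (2.411 kJ/mol)(1.804) = 4.35 kJ/mol
ΔG > 0, so the forward reaction is non-spontaneous (proceeds in reverse).

ΔG = 4.35 kJ/mol; the forward reaction is non-spontaneous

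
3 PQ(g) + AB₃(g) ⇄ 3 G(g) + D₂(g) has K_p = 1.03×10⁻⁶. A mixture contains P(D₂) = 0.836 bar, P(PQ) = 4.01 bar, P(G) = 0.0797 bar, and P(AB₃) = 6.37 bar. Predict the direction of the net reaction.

Q_p = P(G)³·P(D₂) / (P(PQ)³·P(AB₃)) = (0.0797)³·(0.836) / ((4.01)³·(6.37)) = 1.03×10⁻⁶
Q_p = 1.03×10⁻⁶ = K_p, so the system is already at equilibrium.

neither direction; the system is at equilibrium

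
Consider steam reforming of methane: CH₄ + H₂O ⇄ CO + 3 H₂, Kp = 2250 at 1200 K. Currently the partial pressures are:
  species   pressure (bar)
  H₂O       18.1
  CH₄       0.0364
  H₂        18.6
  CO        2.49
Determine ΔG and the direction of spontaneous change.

ΔG = 23.7 kJ/mol; the forward reaction is non-spontaneous

Qp = P(CO)·P(H₂)³ / (P(CH₄)·P(H₂O)) = (2.49)·(18.6)³ / ((0.0364)·(18.1)) = 24300
ΔG = RT ln(Qp/Kp) = (8.314 J mol⁻¹ K⁻¹)(1200 K) × ln(24300/2250)
   = (9.977 kJ/mol)(2.380) = 23.7 kJ/mol
ΔG > 0, so the forward reaction is non-spontaneous (proceeds in reverse).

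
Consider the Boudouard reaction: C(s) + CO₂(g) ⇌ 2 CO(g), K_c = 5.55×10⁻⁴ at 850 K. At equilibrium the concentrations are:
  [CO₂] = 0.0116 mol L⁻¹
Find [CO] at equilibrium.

(C is a pure solid — omitted from K_c.)
At equilibrium, K_c = [CO]² / [CO₂] = 5.55×10⁻⁴.
([CO])² / (0.0116) = 5.55×10⁻⁴
[CO]² = 6.44×10⁻⁶ ⇒ [CO] = 0.00254 mol L⁻¹

[CO] = 0.00254 mol L⁻¹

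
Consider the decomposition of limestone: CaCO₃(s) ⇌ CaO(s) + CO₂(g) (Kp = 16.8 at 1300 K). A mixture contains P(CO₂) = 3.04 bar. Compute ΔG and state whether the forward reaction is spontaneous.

ΔG = -18.5 kJ/mol; the forward reaction is spontaneous

(CaCO₃, CaO are pure solids — omitted from Qp.)
Qp = P(CO₂) = 3.04
ΔG = RT ln(Qp/Kp) = (8.314 J mol⁻¹ K⁻¹)(1300 K) × ln(3.04/16.8)
   = (10.81 kJ/mol)(-1.710) = -18.5 kJ/mol
ΔG < 0, so the forward reaction is spontaneous (proceeds forward).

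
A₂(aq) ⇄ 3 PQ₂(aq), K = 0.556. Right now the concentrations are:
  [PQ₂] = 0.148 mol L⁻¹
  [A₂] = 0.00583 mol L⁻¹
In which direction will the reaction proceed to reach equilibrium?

no net change (already at equilibrium)

Q = [PQ₂]³ / [A₂] = (0.148)³ / (0.00583) = 0.556
Q = 0.556 = K, so the system is already at equilibrium.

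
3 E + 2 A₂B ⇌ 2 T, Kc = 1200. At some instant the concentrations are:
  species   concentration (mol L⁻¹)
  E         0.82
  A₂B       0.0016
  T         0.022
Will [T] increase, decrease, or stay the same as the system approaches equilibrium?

Qc = [T]² / ([E]³·[A₂B]²) = (0.022)² / ((0.82)³·(0.0016)²) = 340
Qc = 340 < Kc = 1200: net forward reaction.
T is a product, so it increases.

increase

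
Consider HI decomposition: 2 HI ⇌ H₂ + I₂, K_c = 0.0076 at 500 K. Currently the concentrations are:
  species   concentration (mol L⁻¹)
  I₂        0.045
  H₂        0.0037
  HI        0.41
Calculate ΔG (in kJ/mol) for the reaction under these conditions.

Q_c = [H₂]·[I₂] / [HI]² = (0.0037)·(0.045) / (0.41)² = 9.90×10⁻⁴
ΔG = RT ln(Q_c/K_c) = (8.314 J mol⁻¹ K⁻¹)(500 K) × ln(9.90×10⁻⁴/0.0076)
   = (4.157 kJ/mol)(-2.038) = -8.47 kJ/mol
ΔG < 0, so the forward reaction is spontaneous (proceeds forward).

ΔG = -8.47 kJ/mol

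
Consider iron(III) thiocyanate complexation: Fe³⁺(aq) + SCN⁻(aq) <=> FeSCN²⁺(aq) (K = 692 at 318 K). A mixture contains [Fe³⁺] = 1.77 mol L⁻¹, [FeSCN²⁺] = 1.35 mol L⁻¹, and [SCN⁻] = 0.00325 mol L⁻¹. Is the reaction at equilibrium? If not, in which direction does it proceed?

toward products

Q = [FeSCN²⁺] / ([Fe³⁺]·[SCN⁻]) = (1.35) / ((1.77)·(0.00325)) = 235
Q = 235 < K = 692, so the forward reaction proceeds.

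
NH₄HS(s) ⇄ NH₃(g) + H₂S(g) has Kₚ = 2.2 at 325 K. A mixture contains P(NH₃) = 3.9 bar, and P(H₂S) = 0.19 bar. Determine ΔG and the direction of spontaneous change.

ΔG = -2.94 kJ/mol; the forward reaction is spontaneous

(NH₄HS is a pure solid — omitted from Qₚ.)
Qₚ = P(NH₃)·P(H₂S) = (3.9)·(0.19) = 0.741
ΔG = RT ln(Qₚ/Kₚ) = (8.314 J mol⁻¹ K⁻¹)(325 K) × ln(0.741/2.2)
   = (2.702 kJ/mol)(-1.088) = -2.94 kJ/mol
ΔG < 0, so the forward reaction is spontaneous (proceeds forward).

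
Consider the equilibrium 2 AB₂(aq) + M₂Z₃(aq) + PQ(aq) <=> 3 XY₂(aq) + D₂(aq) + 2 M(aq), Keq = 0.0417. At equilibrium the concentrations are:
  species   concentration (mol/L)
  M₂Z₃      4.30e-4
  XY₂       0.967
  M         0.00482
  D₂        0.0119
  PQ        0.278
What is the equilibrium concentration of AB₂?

[AB₂] = 0.224 mol/L

At equilibrium, Keq = [XY₂]³·[D₂]·[M]² / ([AB₂]²·[M₂Z₃]·[PQ]) = 0.0417.
(0.967)³·(0.0119)·(0.00482)² / (([AB₂])²·(4.30e-4)·(0.278)) = 0.0417
[AB₂]² = 0.0502 ⇒ [AB₂] = 0.224 mol/L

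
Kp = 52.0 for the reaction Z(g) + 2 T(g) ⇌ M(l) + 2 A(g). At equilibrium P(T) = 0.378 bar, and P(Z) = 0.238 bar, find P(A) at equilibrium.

(M is a pure liquid — omitted from Kp.)
At equilibrium, Kp = P(A)² / (P(Z)·P(T)²) = 52.0.
(P(A))² / ((0.238)·(0.378)²) = 52.0
P(A)² = 1.77 ⇒ P(A) = 1.33 bar

P(A) = 1.33 bar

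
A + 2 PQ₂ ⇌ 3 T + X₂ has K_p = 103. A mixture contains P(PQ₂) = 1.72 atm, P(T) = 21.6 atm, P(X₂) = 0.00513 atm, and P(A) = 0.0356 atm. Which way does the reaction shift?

reverse (toward reactants)

Q_p = P(T)³·P(X₂) / (P(A)·P(PQ₂)²) = (21.6)³·(0.00513) / ((0.0356)·(1.72)²) = 491
Q_p = 491 > K_p = 103, so the reverse reaction proceeds.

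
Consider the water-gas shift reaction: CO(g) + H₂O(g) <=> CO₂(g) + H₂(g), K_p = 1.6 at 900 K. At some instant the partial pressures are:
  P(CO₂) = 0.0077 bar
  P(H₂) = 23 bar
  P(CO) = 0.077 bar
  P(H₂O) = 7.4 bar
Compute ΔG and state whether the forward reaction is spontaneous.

ΔG = -12.3 kJ/mol; the forward reaction is spontaneous

Q_p = P(CO₂)·P(H₂) / (P(CO)·P(H₂O)) = (0.0077)·(23) / ((0.077)·(7.4)) = 0.311
ΔG = RT ln(Q_p/K_p) = (8.314 J mol⁻¹ K⁻¹)(900 K) × ln(0.311/1.6)
   = (7.483 kJ/mol)(-1.638) = -12.3 kJ/mol
ΔG < 0, so the forward reaction is spontaneous (proceeds forward).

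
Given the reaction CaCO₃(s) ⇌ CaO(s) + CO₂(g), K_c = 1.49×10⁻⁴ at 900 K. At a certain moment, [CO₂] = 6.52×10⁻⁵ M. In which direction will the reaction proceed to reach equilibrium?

forward (toward products)

(CaCO₃, CaO are pure solids — omitted from Q_c.)
Q_c = [CO₂] = 6.52×10⁻⁵
Q_c = 6.52×10⁻⁵ < K_c = 1.49×10⁻⁴, so the forward reaction proceeds.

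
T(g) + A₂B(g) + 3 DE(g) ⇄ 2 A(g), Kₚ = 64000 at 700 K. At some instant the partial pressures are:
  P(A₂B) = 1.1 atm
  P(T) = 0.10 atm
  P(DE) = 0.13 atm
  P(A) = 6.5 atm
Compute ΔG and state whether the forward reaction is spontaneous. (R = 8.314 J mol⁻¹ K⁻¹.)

ΔG = 5.85 kJ/mol; the forward reaction is non-spontaneous

Qₚ = P(A)² / (P(T)·P(A₂B)·P(DE)³) = (6.5)² / ((0.10)·(1.1)·(0.13)³) = 1.75×10⁵
ΔG = RT ln(Qₚ/Kₚ) = (8.314 J mol⁻¹ K⁻¹)(700 K) × ln(1.75×10⁵/64000)
   = (5.820 kJ/mol)(1.006) = 5.85 kJ/mol
ΔG > 0, so the forward reaction is non-spontaneous (proceeds in reverse).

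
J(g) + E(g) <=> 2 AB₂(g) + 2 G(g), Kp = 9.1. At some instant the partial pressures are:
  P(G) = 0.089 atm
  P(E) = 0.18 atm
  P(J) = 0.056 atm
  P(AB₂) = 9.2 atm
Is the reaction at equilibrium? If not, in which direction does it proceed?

Qp = P(AB₂)²·P(G)² / (P(J)·P(E)) = (9.2)²·(0.089)² / ((0.056)·(0.18)) = 67
Qp = 67 > Kp = 9.1, so the reverse reaction proceeds.

to the left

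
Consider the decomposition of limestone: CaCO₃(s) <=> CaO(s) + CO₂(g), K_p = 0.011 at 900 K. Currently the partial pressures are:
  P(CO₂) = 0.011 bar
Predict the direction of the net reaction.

(CaCO₃, CaO are pure solids — omitted from Q_p.)
Q_p = P(CO₂) = 0.011
Q_p = 0.011 = K_p, so the system is already at equilibrium.

no net change (already at equilibrium)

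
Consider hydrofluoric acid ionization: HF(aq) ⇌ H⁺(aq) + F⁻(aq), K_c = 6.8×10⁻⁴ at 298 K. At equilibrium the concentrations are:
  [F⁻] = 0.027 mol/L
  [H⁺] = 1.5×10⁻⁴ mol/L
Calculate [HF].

At equilibrium, K_c = [H⁺]·[F⁻] / [HF] = 6.8×10⁻⁴.
(1.5×10⁻⁴)·(0.027) / ([HF]) = 6.8×10⁻⁴
[HF] = 0.00596 = 0.0060 mol/L

[HF] = 0.0060 mol/L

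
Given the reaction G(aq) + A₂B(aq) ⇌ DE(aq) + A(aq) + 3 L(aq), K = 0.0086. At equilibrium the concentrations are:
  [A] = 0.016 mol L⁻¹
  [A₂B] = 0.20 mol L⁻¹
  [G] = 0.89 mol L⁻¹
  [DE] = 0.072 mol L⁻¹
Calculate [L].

At equilibrium, K = [DE]·[A]·[L]³ / ([G]·[A₂B]) = 0.0086.
(0.072)·(0.016)·([L])³ / ((0.89)·(0.20)) = 0.0086
[L]³ = 1.33 ⇒ [L] = 1.1 mol L⁻¹

[L] = 1.1 mol L⁻¹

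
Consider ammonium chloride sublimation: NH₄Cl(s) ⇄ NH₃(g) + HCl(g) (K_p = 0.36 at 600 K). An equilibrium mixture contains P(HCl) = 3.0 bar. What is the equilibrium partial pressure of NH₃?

P(NH₃) = 0.12 bar

(NH₄Cl is a pure solid — omitted from K_p.)
At equilibrium, K_p = P(NH₃)·P(HCl) = 0.36.
(P(NH₃))·(3.0) = 0.36
P(NH₃) = 0.120 = 0.12 bar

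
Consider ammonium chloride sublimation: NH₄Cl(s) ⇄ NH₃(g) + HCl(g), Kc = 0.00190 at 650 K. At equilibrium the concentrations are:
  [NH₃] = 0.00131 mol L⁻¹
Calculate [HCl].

[HCl] = 1.45 mol L⁻¹

(NH₄Cl is a pure solid — omitted from Kc.)
At equilibrium, Kc = [NH₃]·[HCl] = 0.00190.
(0.00131)·([HCl]) = 0.00190
[HCl] = 1.45 mol L⁻¹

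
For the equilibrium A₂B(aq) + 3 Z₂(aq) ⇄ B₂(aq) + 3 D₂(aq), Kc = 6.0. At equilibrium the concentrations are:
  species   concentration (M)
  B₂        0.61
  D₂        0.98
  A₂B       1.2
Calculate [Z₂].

At equilibrium, Kc = [B₂]·[D₂]³ / ([A₂B]·[Z₂]³) = 6.0.
(0.61)·(0.98)³ / ((1.2)·([Z₂])³) = 6.0
[Z₂]³ = 0.0797 ⇒ [Z₂] = 0.43 M

[Z₂] = 0.43 M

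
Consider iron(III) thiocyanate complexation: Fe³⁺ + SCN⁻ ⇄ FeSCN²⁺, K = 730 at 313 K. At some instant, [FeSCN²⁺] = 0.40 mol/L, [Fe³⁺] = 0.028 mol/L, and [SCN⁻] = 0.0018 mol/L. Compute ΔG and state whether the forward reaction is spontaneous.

Q = [FeSCN²⁺] / ([Fe³⁺]·[SCN⁻]) = (0.40) / ((0.028)·(0.0018)) = 7940
ΔG = RT ln(Q/K) = (8.314 J mol⁻¹ K⁻¹)(313 K) × ln(7940/730)
   = (2.602 kJ/mol)(2.387) = 6.21 kJ/mol
ΔG > 0, so the forward reaction is non-spontaneous (proceeds in reverse).

ΔG = 6.21 kJ/mol; the forward reaction is non-spontaneous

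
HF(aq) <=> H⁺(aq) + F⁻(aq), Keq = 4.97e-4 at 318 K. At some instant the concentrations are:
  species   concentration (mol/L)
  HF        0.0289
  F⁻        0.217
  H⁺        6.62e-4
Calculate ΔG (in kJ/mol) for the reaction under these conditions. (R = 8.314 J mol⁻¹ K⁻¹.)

Q = [H⁺]·[F⁻] / [HF] = (6.62e-4)·(0.217) / (0.0289) = 0.00497
ΔG = RT ln(Q/Keq) = (8.314 J mol⁻¹ K⁻¹)(318 K) × ln(0.00497/4.97e-4)
   = (2.644 kJ/mol)(2.303) = 6.09 kJ/mol
ΔG > 0, so the forward reaction is non-spontaneous (proceeds in reverse).

ΔG = 6.09 kJ/mol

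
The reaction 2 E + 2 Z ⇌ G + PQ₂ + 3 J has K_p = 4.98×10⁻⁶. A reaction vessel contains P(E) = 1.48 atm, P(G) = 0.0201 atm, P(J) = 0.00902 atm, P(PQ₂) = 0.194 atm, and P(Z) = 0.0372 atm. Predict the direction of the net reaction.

Q_p = P(G)·P(PQ₂)·P(J)³ / (P(E)²·P(Z)²) = (0.0201)·(0.194)·(0.00902)³ / ((1.48)²·(0.0372)²) = 9.44×10⁻⁷
Q_p = 9.44×10⁻⁷ < K_p = 4.98×10⁻⁶, so the forward reaction proceeds.

to the right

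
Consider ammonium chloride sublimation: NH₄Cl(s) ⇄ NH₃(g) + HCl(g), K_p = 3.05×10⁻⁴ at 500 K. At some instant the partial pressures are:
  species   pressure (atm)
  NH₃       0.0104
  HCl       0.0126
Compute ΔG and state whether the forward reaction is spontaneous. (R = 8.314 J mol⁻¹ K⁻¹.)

(NH₄Cl is a pure solid — omitted from Q_p.)
Q_p = P(NH₃)·P(HCl) = (0.0104)·(0.0126) = 1.31×10⁻⁴
ΔG = RT ln(Q_p/K_p) = (8.314 J mol⁻¹ K⁻¹)(500 K) × ln(1.31×10⁻⁴/3.05×10⁻⁴)
   = (4.157 kJ/mol)(-0.8451) = -3.51 kJ/mol
ΔG < 0, so the forward reaction is spontaneous (proceeds forward).

ΔG = -3.51 kJ/mol; the forward reaction is spontaneous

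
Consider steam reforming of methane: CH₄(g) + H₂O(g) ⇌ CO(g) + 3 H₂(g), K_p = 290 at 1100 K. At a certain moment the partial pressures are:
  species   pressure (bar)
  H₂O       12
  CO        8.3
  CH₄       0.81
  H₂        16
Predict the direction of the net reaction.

in the reverse direction

Q_p = P(CO)·P(H₂)³ / (P(CH₄)·P(H₂O)) = (8.3)·(16)³ / ((0.81)·(12)) = 3500
Q_p = 3500 > K_p = 290, so the reverse reaction proceeds.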